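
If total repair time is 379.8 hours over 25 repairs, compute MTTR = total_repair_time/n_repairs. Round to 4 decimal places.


total_repair_time = 379.8
n_repairs = 25
MTTR = 379.8 / 25
MTTR = 15.192

15.192


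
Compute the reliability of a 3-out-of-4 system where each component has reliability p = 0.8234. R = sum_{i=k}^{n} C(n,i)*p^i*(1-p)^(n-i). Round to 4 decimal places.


k = 3, n = 4, p = 0.8234
i=3: C(4,3)=4 * 0.8234^3 * 0.1766^1 = 0.3944
i=4: C(4,4)=1 * 0.8234^4 * 0.1766^0 = 0.4597
R = sum of terms = 0.854

0.854


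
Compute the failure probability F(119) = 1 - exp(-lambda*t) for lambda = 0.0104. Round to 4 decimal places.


lambda = 0.0104, t = 119
lambda * t = 1.2376
exp(-1.2376) = 0.2901
F(t) = 1 - 0.2901
F(t) = 0.7099

0.7099


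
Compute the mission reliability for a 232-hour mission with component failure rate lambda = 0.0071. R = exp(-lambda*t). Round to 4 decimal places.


lambda = 0.0071
mission_time = 232
lambda * t = 0.0071 * 232 = 1.6472
R = exp(-1.6472)
R = 0.1926

0.1926


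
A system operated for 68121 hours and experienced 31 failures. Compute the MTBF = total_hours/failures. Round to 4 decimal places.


total_hours = 68121
failures = 31
MTBF = 68121 / 31
MTBF = 2197.4516

2197.4516


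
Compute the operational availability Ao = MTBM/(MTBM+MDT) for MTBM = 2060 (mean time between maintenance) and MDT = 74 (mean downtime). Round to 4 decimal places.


MTBM = 2060
MDT = 74
MTBM + MDT = 2134
Ao = 2060 / 2134
Ao = 0.9653

0.9653


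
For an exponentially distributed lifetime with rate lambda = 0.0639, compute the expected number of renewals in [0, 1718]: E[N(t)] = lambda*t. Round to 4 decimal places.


lambda = 0.0639
t = 1718
E[N(t)] = lambda * t
E[N(t)] = 0.0639 * 1718
E[N(t)] = 109.7802

109.7802


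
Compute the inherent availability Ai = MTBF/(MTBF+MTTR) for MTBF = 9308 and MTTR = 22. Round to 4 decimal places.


MTBF = 9308
MTTR = 22
MTBF + MTTR = 9330
Ai = 9308 / 9330
Ai = 0.9976

0.9976


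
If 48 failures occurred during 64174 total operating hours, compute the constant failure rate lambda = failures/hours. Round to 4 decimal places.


failures = 48
total_hours = 64174
lambda = 48 / 64174
lambda = 0.0007

0.0007


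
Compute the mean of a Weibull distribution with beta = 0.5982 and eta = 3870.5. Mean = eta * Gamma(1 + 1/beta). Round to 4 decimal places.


beta = 0.5982, eta = 3870.5
1/beta = 1.6717
1 + 1/beta = 2.6717
Gamma(2.6717) = 1.5105
Mean = 3870.5 * 1.5105
Mean = 5846.369

5846.369


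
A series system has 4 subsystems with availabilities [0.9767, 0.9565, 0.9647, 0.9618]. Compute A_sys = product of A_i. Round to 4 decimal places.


Subsystems: [0.9767, 0.9565, 0.9647, 0.9618]
After subsystem 1 (A=0.9767): product = 0.9767
After subsystem 2 (A=0.9565): product = 0.9342
After subsystem 3 (A=0.9647): product = 0.9012
After subsystem 4 (A=0.9618): product = 0.8668
A_sys = 0.8668

0.8668


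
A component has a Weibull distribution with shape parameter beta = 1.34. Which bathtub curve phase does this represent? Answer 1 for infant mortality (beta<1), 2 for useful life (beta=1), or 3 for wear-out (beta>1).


beta = 1.34
Compare beta to 1:
beta < 1 => infant mortality (phase 1)
beta = 1 => useful life (phase 2)
beta > 1 => wear-out (phase 3)
Since beta = 1.34, this is wear-out (increasing failure rate)
Phase = 3

3


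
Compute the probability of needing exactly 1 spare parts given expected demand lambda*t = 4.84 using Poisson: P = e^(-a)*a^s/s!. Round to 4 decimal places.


a = 4.84, s = 1
e^(-a) = e^(-4.84) = 0.0079
a^s = 4.84^1 = 4.84
s! = 1
P = 0.0079 * 4.84 / 1
P = 0.0383

0.0383


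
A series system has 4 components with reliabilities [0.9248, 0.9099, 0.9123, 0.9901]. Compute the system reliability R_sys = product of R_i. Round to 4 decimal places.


Components: [0.9248, 0.9099, 0.9123, 0.9901]
After component 1 (R=0.9248): product = 0.9248
After component 2 (R=0.9099): product = 0.8415
After component 3 (R=0.9123): product = 0.7677
After component 4 (R=0.9901): product = 0.7601
R_sys = 0.7601

0.7601


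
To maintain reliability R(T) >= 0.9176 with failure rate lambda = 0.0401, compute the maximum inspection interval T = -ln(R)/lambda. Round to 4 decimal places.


R_target = 0.9176
lambda = 0.0401
-ln(0.9176) = 0.086
T = 0.086 / 0.0401
T = 2.1445

2.1445


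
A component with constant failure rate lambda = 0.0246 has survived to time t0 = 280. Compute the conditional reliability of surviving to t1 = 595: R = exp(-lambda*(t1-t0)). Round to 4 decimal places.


lambda = 0.0246
t0 = 280, t1 = 595
t1 - t0 = 315
lambda * (t1-t0) = 0.0246 * 315 = 7.749
R = exp(-7.749)
R = 0.0004

0.0004


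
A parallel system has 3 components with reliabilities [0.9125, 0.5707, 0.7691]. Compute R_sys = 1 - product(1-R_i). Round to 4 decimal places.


Components: [0.9125, 0.5707, 0.7691]
(1 - 0.9125) = 0.0875, running product = 0.0875
(1 - 0.5707) = 0.4293, running product = 0.0376
(1 - 0.7691) = 0.2309, running product = 0.0087
Product of (1-R_i) = 0.0087
R_sys = 1 - 0.0087 = 0.9913

0.9913


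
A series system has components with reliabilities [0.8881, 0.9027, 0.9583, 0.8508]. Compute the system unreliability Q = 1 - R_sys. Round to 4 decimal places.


Components: [0.8881, 0.9027, 0.9583, 0.8508]
After component 1: product = 0.8881
After component 2: product = 0.8017
After component 3: product = 0.7683
After component 4: product = 0.6536
R_sys = 0.6536
Q = 1 - 0.6536 = 0.3464

0.3464


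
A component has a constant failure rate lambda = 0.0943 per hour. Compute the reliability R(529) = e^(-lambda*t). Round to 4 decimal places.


lambda = 0.0943
t = 529
lambda * t = 49.8847
R(t) = e^(-49.8847)
R(t) = 0.0

0.0


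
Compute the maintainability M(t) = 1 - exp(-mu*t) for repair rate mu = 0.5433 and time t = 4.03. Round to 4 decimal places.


mu = 0.5433, t = 4.03
mu * t = 0.5433 * 4.03 = 2.1895
exp(-2.1895) = 0.112
M(t) = 1 - 0.112
M(t) = 0.888

0.888


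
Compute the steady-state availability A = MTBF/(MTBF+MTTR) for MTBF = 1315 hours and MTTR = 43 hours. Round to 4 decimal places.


MTBF = 1315
MTTR = 43
MTBF + MTTR = 1358
A = 1315 / 1358
A = 0.9683

0.9683


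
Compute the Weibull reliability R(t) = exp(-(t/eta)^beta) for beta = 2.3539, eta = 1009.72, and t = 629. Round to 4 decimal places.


beta = 2.3539, eta = 1009.72, t = 629
t/eta = 629 / 1009.72 = 0.6229
(t/eta)^beta = 0.6229^2.3539 = 0.3282
R(t) = exp(-0.3282)
R(t) = 0.7202

0.7202


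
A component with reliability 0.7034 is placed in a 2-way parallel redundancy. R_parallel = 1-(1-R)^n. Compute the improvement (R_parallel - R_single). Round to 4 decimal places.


R_single = 0.7034, n = 2
1 - R_single = 0.2966
(1 - R_single)^n = 0.2966^2 = 0.088
R_parallel = 1 - 0.088 = 0.912
Improvement = 0.912 - 0.7034
Improvement = 0.2086

0.2086


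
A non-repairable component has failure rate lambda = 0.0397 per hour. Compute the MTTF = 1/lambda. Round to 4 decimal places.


lambda = 0.0397
MTTF = 1 / 0.0397
MTTF = 25.1889

25.1889


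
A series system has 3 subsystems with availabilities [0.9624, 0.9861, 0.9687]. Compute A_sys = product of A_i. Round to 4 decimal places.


Subsystems: [0.9624, 0.9861, 0.9687]
After subsystem 1 (A=0.9624): product = 0.9624
After subsystem 2 (A=0.9861): product = 0.949
After subsystem 3 (A=0.9687): product = 0.9193
A_sys = 0.9193

0.9193


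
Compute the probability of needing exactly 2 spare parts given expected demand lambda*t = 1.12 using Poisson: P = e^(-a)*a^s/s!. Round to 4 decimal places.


a = 1.12, s = 2
e^(-a) = e^(-1.12) = 0.3263
a^s = 1.12^2 = 1.2544
s! = 2
P = 0.3263 * 1.2544 / 2
P = 0.2046

0.2046


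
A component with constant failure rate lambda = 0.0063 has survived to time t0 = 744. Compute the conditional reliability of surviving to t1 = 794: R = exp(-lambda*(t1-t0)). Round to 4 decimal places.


lambda = 0.0063
t0 = 744, t1 = 794
t1 - t0 = 50
lambda * (t1-t0) = 0.0063 * 50 = 0.315
R = exp(-0.315)
R = 0.7298

0.7298


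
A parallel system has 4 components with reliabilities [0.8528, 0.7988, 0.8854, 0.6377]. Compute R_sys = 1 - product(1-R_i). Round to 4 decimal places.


Components: [0.8528, 0.7988, 0.8854, 0.6377]
(1 - 0.8528) = 0.1472, running product = 0.1472
(1 - 0.7988) = 0.2012, running product = 0.0296
(1 - 0.8854) = 0.1146, running product = 0.0034
(1 - 0.6377) = 0.3623, running product = 0.0012
Product of (1-R_i) = 0.0012
R_sys = 1 - 0.0012 = 0.9988

0.9988


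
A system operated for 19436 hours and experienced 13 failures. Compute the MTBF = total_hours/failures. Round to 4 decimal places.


total_hours = 19436
failures = 13
MTBF = 19436 / 13
MTBF = 1495.0769

1495.0769


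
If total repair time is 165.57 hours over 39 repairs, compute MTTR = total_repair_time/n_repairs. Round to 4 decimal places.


total_repair_time = 165.57
n_repairs = 39
MTTR = 165.57 / 39
MTTR = 4.2454

4.2454


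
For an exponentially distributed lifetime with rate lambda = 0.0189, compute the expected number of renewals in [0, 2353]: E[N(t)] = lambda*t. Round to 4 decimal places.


lambda = 0.0189
t = 2353
E[N(t)] = lambda * t
E[N(t)] = 0.0189 * 2353
E[N(t)] = 44.4717

44.4717


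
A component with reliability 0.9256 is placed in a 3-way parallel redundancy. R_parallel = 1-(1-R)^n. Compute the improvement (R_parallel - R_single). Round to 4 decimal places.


R_single = 0.9256, n = 3
1 - R_single = 0.0744
(1 - R_single)^n = 0.0744^3 = 0.0004
R_parallel = 1 - 0.0004 = 0.9996
Improvement = 0.9996 - 0.9256
Improvement = 0.074

0.074


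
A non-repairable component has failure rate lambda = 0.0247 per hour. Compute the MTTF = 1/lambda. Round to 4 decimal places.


lambda = 0.0247
MTTF = 1 / 0.0247
MTTF = 40.4858

40.4858


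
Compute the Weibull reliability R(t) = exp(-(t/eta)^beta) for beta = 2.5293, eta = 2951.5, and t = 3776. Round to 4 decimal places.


beta = 2.5293, eta = 2951.5, t = 3776
t/eta = 3776 / 2951.5 = 1.2793
(t/eta)^beta = 1.2793^2.5293 = 1.8647
R(t) = exp(-1.8647)
R(t) = 0.1549

0.1549


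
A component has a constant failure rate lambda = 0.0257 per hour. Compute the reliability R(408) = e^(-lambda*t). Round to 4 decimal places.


lambda = 0.0257
t = 408
lambda * t = 10.4856
R(t) = e^(-10.4856)
R(t) = 0.0

0.0


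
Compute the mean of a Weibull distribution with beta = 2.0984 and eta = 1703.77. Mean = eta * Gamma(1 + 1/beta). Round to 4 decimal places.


beta = 2.0984, eta = 1703.77
1/beta = 0.4766
1 + 1/beta = 1.4766
Gamma(1.4766) = 0.8857
Mean = 1703.77 * 0.8857
Mean = 1509.026

1509.026


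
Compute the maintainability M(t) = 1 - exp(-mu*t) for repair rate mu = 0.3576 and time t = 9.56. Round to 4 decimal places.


mu = 0.3576, t = 9.56
mu * t = 0.3576 * 9.56 = 3.4187
exp(-3.4187) = 0.0328
M(t) = 1 - 0.0328
M(t) = 0.9672

0.9672


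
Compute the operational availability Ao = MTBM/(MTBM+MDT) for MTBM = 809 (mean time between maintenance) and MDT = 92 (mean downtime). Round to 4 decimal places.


MTBM = 809
MDT = 92
MTBM + MDT = 901
Ao = 809 / 901
Ao = 0.8979

0.8979


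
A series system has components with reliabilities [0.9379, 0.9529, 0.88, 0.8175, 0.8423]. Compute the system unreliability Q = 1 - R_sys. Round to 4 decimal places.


Components: [0.9379, 0.9529, 0.88, 0.8175, 0.8423]
After component 1: product = 0.9379
After component 2: product = 0.8937
After component 3: product = 0.7865
After component 4: product = 0.6429
After component 5: product = 0.5416
R_sys = 0.5416
Q = 1 - 0.5416 = 0.4584

0.4584


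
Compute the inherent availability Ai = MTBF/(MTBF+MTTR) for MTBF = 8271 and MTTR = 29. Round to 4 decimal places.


MTBF = 8271
MTTR = 29
MTBF + MTTR = 8300
Ai = 8271 / 8300
Ai = 0.9965

0.9965


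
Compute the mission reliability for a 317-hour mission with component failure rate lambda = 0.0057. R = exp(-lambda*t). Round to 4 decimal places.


lambda = 0.0057
mission_time = 317
lambda * t = 0.0057 * 317 = 1.8069
R = exp(-1.8069)
R = 0.1642

0.1642


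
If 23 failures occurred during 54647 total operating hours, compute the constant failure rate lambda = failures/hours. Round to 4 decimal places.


failures = 23
total_hours = 54647
lambda = 23 / 54647
lambda = 0.0004

0.0004


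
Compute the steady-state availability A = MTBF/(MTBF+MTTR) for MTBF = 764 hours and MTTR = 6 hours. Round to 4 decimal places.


MTBF = 764
MTTR = 6
MTBF + MTTR = 770
A = 764 / 770
A = 0.9922

0.9922


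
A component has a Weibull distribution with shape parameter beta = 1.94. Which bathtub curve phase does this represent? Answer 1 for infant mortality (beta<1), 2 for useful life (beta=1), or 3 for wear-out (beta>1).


beta = 1.94
Compare beta to 1:
beta < 1 => infant mortality (phase 1)
beta = 1 => useful life (phase 2)
beta > 1 => wear-out (phase 3)
Since beta = 1.94, this is wear-out (increasing failure rate)
Phase = 3

3


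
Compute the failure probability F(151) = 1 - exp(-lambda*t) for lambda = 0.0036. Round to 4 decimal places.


lambda = 0.0036, t = 151
lambda * t = 0.5436
exp(-0.5436) = 0.5807
F(t) = 1 - 0.5807
F(t) = 0.4193

0.4193


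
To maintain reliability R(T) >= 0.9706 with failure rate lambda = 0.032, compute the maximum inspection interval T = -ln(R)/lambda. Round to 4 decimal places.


R_target = 0.9706
lambda = 0.032
-ln(0.9706) = 0.0298
T = 0.0298 / 0.032
T = 0.9325

0.9325


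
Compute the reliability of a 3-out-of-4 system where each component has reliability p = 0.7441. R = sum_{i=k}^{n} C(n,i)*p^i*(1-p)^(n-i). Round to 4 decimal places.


k = 3, n = 4, p = 0.7441
i=3: C(4,3)=4 * 0.7441^3 * 0.2559^1 = 0.4217
i=4: C(4,4)=1 * 0.7441^4 * 0.2559^0 = 0.3066
R = sum of terms = 0.7283

0.7283


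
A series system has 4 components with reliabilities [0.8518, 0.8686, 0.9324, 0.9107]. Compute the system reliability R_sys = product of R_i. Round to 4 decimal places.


Components: [0.8518, 0.8686, 0.9324, 0.9107]
After component 1 (R=0.8518): product = 0.8518
After component 2 (R=0.8686): product = 0.7399
After component 3 (R=0.9324): product = 0.6899
After component 4 (R=0.9107): product = 0.6283
R_sys = 0.6283

0.6283


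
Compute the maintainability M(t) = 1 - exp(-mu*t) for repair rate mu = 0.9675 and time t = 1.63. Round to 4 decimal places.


mu = 0.9675, t = 1.63
mu * t = 0.9675 * 1.63 = 1.577
exp(-1.577) = 0.2066
M(t) = 1 - 0.2066
M(t) = 0.7934

0.7934


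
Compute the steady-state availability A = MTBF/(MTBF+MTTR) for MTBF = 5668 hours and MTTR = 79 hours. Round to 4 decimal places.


MTBF = 5668
MTTR = 79
MTBF + MTTR = 5747
A = 5668 / 5747
A = 0.9863

0.9863


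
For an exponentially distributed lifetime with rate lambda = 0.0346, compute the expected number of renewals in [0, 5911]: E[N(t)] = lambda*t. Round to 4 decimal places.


lambda = 0.0346
t = 5911
E[N(t)] = lambda * t
E[N(t)] = 0.0346 * 5911
E[N(t)] = 204.5206

204.5206


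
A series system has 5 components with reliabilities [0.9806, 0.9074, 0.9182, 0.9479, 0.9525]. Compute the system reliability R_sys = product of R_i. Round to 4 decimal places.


Components: [0.9806, 0.9074, 0.9182, 0.9479, 0.9525]
After component 1 (R=0.9806): product = 0.9806
After component 2 (R=0.9074): product = 0.8898
After component 3 (R=0.9182): product = 0.817
After component 4 (R=0.9479): product = 0.7744
After component 5 (R=0.9525): product = 0.7377
R_sys = 0.7377

0.7377


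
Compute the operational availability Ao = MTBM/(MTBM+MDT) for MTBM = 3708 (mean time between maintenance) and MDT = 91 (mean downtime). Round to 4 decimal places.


MTBM = 3708
MDT = 91
MTBM + MDT = 3799
Ao = 3708 / 3799
Ao = 0.976

0.976


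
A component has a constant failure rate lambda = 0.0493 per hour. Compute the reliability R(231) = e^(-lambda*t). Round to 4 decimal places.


lambda = 0.0493
t = 231
lambda * t = 11.3883
R(t) = e^(-11.3883)
R(t) = 0.0

0.0


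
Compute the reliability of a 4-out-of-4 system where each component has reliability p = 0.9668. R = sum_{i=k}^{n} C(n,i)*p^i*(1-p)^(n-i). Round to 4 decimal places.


k = 4, n = 4, p = 0.9668
i=4: C(4,4)=1 * 0.9668^4 * 0.0332^0 = 0.8737
R = sum of terms = 0.8737

0.8737


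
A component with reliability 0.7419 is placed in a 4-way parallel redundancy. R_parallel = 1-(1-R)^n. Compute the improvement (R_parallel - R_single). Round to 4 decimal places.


R_single = 0.7419, n = 4
1 - R_single = 0.2581
(1 - R_single)^n = 0.2581^4 = 0.0044
R_parallel = 1 - 0.0044 = 0.9956
Improvement = 0.9956 - 0.7419
Improvement = 0.2537

0.2537


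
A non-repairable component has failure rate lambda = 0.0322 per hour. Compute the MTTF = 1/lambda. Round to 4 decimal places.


lambda = 0.0322
MTTF = 1 / 0.0322
MTTF = 31.0559

31.0559


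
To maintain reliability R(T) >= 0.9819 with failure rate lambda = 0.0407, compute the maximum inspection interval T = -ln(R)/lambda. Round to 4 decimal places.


R_target = 0.9819
lambda = 0.0407
-ln(0.9819) = 0.0183
T = 0.0183 / 0.0407
T = 0.4488

0.4488


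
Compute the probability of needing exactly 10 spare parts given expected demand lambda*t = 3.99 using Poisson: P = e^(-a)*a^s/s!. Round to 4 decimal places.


a = 3.99, s = 10
e^(-a) = e^(-3.99) = 0.0185
a^s = 3.99^10 = 1022654.5545
s! = 3628800
P = 0.0185 * 1022654.5545 / 3628800
P = 0.0052

0.0052


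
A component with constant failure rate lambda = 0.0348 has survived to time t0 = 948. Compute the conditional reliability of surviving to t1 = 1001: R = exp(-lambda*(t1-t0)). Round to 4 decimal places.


lambda = 0.0348
t0 = 948, t1 = 1001
t1 - t0 = 53
lambda * (t1-t0) = 0.0348 * 53 = 1.8444
R = exp(-1.8444)
R = 0.1581

0.1581


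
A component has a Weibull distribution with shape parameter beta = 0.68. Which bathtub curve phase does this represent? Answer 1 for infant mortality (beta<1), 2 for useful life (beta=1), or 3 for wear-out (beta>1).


beta = 0.68
Compare beta to 1:
beta < 1 => infant mortality (phase 1)
beta = 1 => useful life (phase 2)
beta > 1 => wear-out (phase 3)
Since beta = 0.68, this is infant mortality (decreasing failure rate)
Phase = 1

1


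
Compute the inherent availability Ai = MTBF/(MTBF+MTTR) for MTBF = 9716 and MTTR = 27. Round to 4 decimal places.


MTBF = 9716
MTTR = 27
MTBF + MTTR = 9743
Ai = 9716 / 9743
Ai = 0.9972

0.9972


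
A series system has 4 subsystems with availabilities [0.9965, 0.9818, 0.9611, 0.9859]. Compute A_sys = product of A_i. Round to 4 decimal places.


Subsystems: [0.9965, 0.9818, 0.9611, 0.9859]
After subsystem 1 (A=0.9965): product = 0.9965
After subsystem 2 (A=0.9818): product = 0.9784
After subsystem 3 (A=0.9611): product = 0.9403
After subsystem 4 (A=0.9859): product = 0.927
A_sys = 0.927

0.927


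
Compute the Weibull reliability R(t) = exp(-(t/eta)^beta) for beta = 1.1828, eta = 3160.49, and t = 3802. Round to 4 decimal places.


beta = 1.1828, eta = 3160.49, t = 3802
t/eta = 3802 / 3160.49 = 1.203
(t/eta)^beta = 1.203^1.1828 = 1.2443
R(t) = exp(-1.2443)
R(t) = 0.2881

0.2881


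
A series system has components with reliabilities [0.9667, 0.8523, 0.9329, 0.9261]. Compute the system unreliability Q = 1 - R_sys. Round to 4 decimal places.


Components: [0.9667, 0.8523, 0.9329, 0.9261]
After component 1: product = 0.9667
After component 2: product = 0.8239
After component 3: product = 0.7686
After component 4: product = 0.7118
R_sys = 0.7118
Q = 1 - 0.7118 = 0.2882

0.2882


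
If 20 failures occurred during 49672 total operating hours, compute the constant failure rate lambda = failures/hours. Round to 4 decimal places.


failures = 20
total_hours = 49672
lambda = 20 / 49672
lambda = 0.0004

0.0004


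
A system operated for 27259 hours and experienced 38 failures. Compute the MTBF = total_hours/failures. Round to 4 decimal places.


total_hours = 27259
failures = 38
MTBF = 27259 / 38
MTBF = 717.3421

717.3421


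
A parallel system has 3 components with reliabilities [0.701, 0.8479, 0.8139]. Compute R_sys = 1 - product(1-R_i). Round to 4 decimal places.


Components: [0.701, 0.8479, 0.8139]
(1 - 0.701) = 0.299, running product = 0.299
(1 - 0.8479) = 0.1521, running product = 0.0455
(1 - 0.8139) = 0.1861, running product = 0.0085
Product of (1-R_i) = 0.0085
R_sys = 1 - 0.0085 = 0.9915

0.9915


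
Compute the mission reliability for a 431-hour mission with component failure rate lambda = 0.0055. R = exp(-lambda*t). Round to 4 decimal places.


lambda = 0.0055
mission_time = 431
lambda * t = 0.0055 * 431 = 2.3705
R = exp(-2.3705)
R = 0.0934

0.0934


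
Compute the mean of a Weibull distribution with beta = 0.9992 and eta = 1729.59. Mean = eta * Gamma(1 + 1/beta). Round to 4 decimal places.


beta = 0.9992, eta = 1729.59
1/beta = 1.0008
1 + 1/beta = 2.0008
Gamma(2.0008) = 1.0003
Mean = 1729.59 * 1.0003
Mean = 1730.1759

1730.1759


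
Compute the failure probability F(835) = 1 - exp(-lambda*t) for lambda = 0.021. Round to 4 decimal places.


lambda = 0.021, t = 835
lambda * t = 17.535
exp(-17.535) = 0.0
F(t) = 1 - 0.0
F(t) = 1.0

1.0


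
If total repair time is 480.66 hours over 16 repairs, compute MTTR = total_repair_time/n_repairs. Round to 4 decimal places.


total_repair_time = 480.66
n_repairs = 16
MTTR = 480.66 / 16
MTTR = 30.0413

30.0413


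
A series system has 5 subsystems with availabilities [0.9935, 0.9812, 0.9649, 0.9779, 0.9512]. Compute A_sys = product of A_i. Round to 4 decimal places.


Subsystems: [0.9935, 0.9812, 0.9649, 0.9779, 0.9512]
After subsystem 1 (A=0.9935): product = 0.9935
After subsystem 2 (A=0.9812): product = 0.9748
After subsystem 3 (A=0.9649): product = 0.9406
After subsystem 4 (A=0.9779): product = 0.9198
After subsystem 5 (A=0.9512): product = 0.8749
A_sys = 0.8749

0.8749


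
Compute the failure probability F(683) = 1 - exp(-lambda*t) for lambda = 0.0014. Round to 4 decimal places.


lambda = 0.0014, t = 683
lambda * t = 0.9562
exp(-0.9562) = 0.3844
F(t) = 1 - 0.3844
F(t) = 0.6156

0.6156


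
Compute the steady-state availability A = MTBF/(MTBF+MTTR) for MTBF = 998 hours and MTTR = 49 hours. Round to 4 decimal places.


MTBF = 998
MTTR = 49
MTBF + MTTR = 1047
A = 998 / 1047
A = 0.9532

0.9532


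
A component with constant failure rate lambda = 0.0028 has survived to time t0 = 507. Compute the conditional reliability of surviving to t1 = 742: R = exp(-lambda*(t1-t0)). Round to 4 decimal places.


lambda = 0.0028
t0 = 507, t1 = 742
t1 - t0 = 235
lambda * (t1-t0) = 0.0028 * 235 = 0.658
R = exp(-0.658)
R = 0.5179

0.5179


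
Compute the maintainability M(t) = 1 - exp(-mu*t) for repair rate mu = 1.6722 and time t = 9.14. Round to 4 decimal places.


mu = 1.6722, t = 9.14
mu * t = 1.6722 * 9.14 = 15.2839
exp(-15.2839) = 0.0
M(t) = 1 - 0.0
M(t) = 1.0

1.0


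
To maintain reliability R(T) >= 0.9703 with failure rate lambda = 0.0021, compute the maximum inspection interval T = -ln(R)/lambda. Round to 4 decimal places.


R_target = 0.9703
lambda = 0.0021
-ln(0.9703) = 0.0301
T = 0.0301 / 0.0021
T = 14.3571

14.3571


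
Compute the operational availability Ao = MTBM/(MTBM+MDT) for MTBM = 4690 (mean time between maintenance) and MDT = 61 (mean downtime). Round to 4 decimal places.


MTBM = 4690
MDT = 61
MTBM + MDT = 4751
Ao = 4690 / 4751
Ao = 0.9872

0.9872


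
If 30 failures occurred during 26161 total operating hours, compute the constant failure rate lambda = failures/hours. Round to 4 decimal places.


failures = 30
total_hours = 26161
lambda = 30 / 26161
lambda = 0.0011

0.0011


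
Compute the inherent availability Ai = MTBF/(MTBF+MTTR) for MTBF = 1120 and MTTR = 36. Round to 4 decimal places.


MTBF = 1120
MTTR = 36
MTBF + MTTR = 1156
Ai = 1120 / 1156
Ai = 0.9689

0.9689


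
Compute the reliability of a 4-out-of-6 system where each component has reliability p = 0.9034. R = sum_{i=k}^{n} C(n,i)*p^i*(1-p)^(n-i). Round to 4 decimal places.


k = 4, n = 6, p = 0.9034
i=4: C(6,4)=15 * 0.9034^4 * 0.0966^2 = 0.0932
i=5: C(6,5)=6 * 0.9034^5 * 0.0966^1 = 0.3488
i=6: C(6,6)=1 * 0.9034^6 * 0.0966^0 = 0.5436
R = sum of terms = 0.9856

0.9856


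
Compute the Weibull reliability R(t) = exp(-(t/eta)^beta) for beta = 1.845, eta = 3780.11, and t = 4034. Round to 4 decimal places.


beta = 1.845, eta = 3780.11, t = 4034
t/eta = 4034 / 3780.11 = 1.0672
(t/eta)^beta = 1.0672^1.845 = 1.1274
R(t) = exp(-1.1274)
R(t) = 0.3239

0.3239


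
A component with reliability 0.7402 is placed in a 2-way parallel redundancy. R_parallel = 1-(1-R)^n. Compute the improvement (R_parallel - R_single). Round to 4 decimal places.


R_single = 0.7402, n = 2
1 - R_single = 0.2598
(1 - R_single)^n = 0.2598^2 = 0.0675
R_parallel = 1 - 0.0675 = 0.9325
Improvement = 0.9325 - 0.7402
Improvement = 0.1923

0.1923


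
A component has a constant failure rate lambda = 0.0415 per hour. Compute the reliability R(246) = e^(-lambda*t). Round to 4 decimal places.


lambda = 0.0415
t = 246
lambda * t = 10.209
R(t) = e^(-10.209)
R(t) = 0.0

0.0


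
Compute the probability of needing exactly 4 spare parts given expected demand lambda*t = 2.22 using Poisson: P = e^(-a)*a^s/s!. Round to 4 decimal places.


a = 2.22, s = 4
e^(-a) = e^(-2.22) = 0.1086
a^s = 2.22^4 = 24.2891
s! = 24
P = 0.1086 * 24.2891 / 24
P = 0.1099

0.1099


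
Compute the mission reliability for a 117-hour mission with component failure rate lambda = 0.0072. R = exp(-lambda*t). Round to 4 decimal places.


lambda = 0.0072
mission_time = 117
lambda * t = 0.0072 * 117 = 0.8424
R = exp(-0.8424)
R = 0.4307

0.4307


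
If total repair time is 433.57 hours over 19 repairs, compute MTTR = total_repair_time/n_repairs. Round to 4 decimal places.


total_repair_time = 433.57
n_repairs = 19
MTTR = 433.57 / 19
MTTR = 22.8195

22.8195


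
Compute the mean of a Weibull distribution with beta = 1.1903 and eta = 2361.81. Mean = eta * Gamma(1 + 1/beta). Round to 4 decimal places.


beta = 1.1903, eta = 2361.81
1/beta = 0.8401
1 + 1/beta = 1.8401
Gamma(1.8401) = 0.9426
Mean = 2361.81 * 0.9426
Mean = 2226.3583

2226.3583


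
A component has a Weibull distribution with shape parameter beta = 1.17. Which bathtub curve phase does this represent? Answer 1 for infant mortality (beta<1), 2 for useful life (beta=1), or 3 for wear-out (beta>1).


beta = 1.17
Compare beta to 1:
beta < 1 => infant mortality (phase 1)
beta = 1 => useful life (phase 2)
beta > 1 => wear-out (phase 3)
Since beta = 1.17, this is wear-out (increasing failure rate)
Phase = 3

3


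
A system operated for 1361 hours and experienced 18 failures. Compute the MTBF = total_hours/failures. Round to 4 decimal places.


total_hours = 1361
failures = 18
MTBF = 1361 / 18
MTBF = 75.6111

75.6111


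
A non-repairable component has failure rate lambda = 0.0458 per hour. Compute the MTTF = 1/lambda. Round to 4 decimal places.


lambda = 0.0458
MTTF = 1 / 0.0458
MTTF = 21.8341

21.8341


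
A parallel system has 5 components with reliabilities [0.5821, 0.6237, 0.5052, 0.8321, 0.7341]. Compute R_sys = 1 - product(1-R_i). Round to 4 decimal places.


Components: [0.5821, 0.6237, 0.5052, 0.8321, 0.7341]
(1 - 0.5821) = 0.4179, running product = 0.4179
(1 - 0.6237) = 0.3763, running product = 0.1573
(1 - 0.5052) = 0.4948, running product = 0.0778
(1 - 0.8321) = 0.1679, running product = 0.0131
(1 - 0.7341) = 0.2659, running product = 0.0035
Product of (1-R_i) = 0.0035
R_sys = 1 - 0.0035 = 0.9965

0.9965


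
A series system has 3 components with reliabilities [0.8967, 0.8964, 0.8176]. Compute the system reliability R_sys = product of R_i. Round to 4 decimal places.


Components: [0.8967, 0.8964, 0.8176]
After component 1 (R=0.8967): product = 0.8967
After component 2 (R=0.8964): product = 0.8038
After component 3 (R=0.8176): product = 0.6572
R_sys = 0.6572

0.6572


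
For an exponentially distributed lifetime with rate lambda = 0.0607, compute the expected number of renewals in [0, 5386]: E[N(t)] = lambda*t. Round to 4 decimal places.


lambda = 0.0607
t = 5386
E[N(t)] = lambda * t
E[N(t)] = 0.0607 * 5386
E[N(t)] = 326.9302

326.9302


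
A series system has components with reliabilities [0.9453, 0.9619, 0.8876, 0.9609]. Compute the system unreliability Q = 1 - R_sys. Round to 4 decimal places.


Components: [0.9453, 0.9619, 0.8876, 0.9609]
After component 1: product = 0.9453
After component 2: product = 0.9093
After component 3: product = 0.8071
After component 4: product = 0.7755
R_sys = 0.7755
Q = 1 - 0.7755 = 0.2245

0.2245


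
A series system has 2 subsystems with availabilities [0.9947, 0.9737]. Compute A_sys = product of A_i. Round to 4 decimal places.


Subsystems: [0.9947, 0.9737]
After subsystem 1 (A=0.9947): product = 0.9947
After subsystem 2 (A=0.9737): product = 0.9685
A_sys = 0.9685

0.9685


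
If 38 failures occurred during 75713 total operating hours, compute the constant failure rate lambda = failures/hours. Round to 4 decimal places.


failures = 38
total_hours = 75713
lambda = 38 / 75713
lambda = 0.0005

0.0005


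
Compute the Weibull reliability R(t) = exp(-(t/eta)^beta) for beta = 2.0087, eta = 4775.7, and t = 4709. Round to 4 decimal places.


beta = 2.0087, eta = 4775.7, t = 4709
t/eta = 4709 / 4775.7 = 0.986
(t/eta)^beta = 0.986^2.0087 = 0.9721
R(t) = exp(-0.9721)
R(t) = 0.3783

0.3783


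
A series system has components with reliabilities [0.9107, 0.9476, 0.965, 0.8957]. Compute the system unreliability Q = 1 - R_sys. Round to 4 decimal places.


Components: [0.9107, 0.9476, 0.965, 0.8957]
After component 1: product = 0.9107
After component 2: product = 0.863
After component 3: product = 0.8328
After component 4: product = 0.7459
R_sys = 0.7459
Q = 1 - 0.7459 = 0.2541

0.2541


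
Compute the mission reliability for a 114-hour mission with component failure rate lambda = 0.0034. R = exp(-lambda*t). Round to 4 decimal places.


lambda = 0.0034
mission_time = 114
lambda * t = 0.0034 * 114 = 0.3876
R = exp(-0.3876)
R = 0.6787

0.6787


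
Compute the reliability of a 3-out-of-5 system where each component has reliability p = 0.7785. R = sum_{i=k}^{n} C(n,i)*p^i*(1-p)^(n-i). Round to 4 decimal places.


k = 3, n = 5, p = 0.7785
i=3: C(5,3)=10 * 0.7785^3 * 0.2215^2 = 0.2315
i=4: C(5,4)=5 * 0.7785^4 * 0.2215^1 = 0.4068
i=5: C(5,5)=1 * 0.7785^5 * 0.2215^0 = 0.286
R = sum of terms = 0.9242

0.9242


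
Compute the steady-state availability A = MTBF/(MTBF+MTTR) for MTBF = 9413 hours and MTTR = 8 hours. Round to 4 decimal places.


MTBF = 9413
MTTR = 8
MTBF + MTTR = 9421
A = 9413 / 9421
A = 0.9992

0.9992


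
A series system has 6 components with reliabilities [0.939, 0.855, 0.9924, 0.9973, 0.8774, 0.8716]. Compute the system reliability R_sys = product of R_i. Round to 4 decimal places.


Components: [0.939, 0.855, 0.9924, 0.9973, 0.8774, 0.8716]
After component 1 (R=0.939): product = 0.939
After component 2 (R=0.855): product = 0.8028
After component 3 (R=0.9924): product = 0.7967
After component 4 (R=0.9973): product = 0.7946
After component 5 (R=0.8774): product = 0.6972
After component 6 (R=0.8716): product = 0.6077
R_sys = 0.6077

0.6077


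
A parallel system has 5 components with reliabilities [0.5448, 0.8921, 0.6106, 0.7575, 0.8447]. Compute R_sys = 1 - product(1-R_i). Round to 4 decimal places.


Components: [0.5448, 0.8921, 0.6106, 0.7575, 0.8447]
(1 - 0.5448) = 0.4552, running product = 0.4552
(1 - 0.8921) = 0.1079, running product = 0.0491
(1 - 0.6106) = 0.3894, running product = 0.0191
(1 - 0.7575) = 0.2425, running product = 0.0046
(1 - 0.8447) = 0.1553, running product = 0.0007
Product of (1-R_i) = 0.0007
R_sys = 1 - 0.0007 = 0.9993

0.9993


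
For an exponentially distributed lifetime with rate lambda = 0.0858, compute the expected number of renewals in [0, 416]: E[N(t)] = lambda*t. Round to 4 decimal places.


lambda = 0.0858
t = 416
E[N(t)] = lambda * t
E[N(t)] = 0.0858 * 416
E[N(t)] = 35.6928

35.6928


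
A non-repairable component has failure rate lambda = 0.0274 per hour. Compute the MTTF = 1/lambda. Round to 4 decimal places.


lambda = 0.0274
MTTF = 1 / 0.0274
MTTF = 36.4964

36.4964


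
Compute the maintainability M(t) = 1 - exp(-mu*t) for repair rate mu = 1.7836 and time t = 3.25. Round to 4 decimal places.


mu = 1.7836, t = 3.25
mu * t = 1.7836 * 3.25 = 5.7967
exp(-5.7967) = 0.003
M(t) = 1 - 0.003
M(t) = 0.997

0.997


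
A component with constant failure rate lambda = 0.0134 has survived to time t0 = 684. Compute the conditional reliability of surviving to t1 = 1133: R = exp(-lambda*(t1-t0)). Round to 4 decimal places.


lambda = 0.0134
t0 = 684, t1 = 1133
t1 - t0 = 449
lambda * (t1-t0) = 0.0134 * 449 = 6.0166
R = exp(-6.0166)
R = 0.0024

0.0024


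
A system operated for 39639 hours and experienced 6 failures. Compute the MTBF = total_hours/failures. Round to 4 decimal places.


total_hours = 39639
failures = 6
MTBF = 39639 / 6
MTBF = 6606.5

6606.5


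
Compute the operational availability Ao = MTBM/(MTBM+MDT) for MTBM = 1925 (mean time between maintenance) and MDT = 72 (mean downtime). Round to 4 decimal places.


MTBM = 1925
MDT = 72
MTBM + MDT = 1997
Ao = 1925 / 1997
Ao = 0.9639

0.9639


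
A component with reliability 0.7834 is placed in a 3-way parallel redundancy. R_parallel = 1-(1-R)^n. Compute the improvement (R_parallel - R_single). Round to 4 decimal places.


R_single = 0.7834, n = 3
1 - R_single = 0.2166
(1 - R_single)^n = 0.2166^3 = 0.0102
R_parallel = 1 - 0.0102 = 0.9898
Improvement = 0.9898 - 0.7834
Improvement = 0.2064

0.2064


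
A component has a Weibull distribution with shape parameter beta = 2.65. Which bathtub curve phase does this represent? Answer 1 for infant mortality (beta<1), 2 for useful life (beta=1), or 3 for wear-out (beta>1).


beta = 2.65
Compare beta to 1:
beta < 1 => infant mortality (phase 1)
beta = 1 => useful life (phase 2)
beta > 1 => wear-out (phase 3)
Since beta = 2.65, this is wear-out (increasing failure rate)
Phase = 3

3


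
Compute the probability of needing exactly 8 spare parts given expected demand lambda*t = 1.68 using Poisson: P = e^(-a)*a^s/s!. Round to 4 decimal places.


a = 1.68, s = 8
e^(-a) = e^(-1.68) = 0.1864
a^s = 1.68^8 = 63.4562
s! = 40320
P = 0.1864 * 63.4562 / 40320
P = 0.0003

0.0003


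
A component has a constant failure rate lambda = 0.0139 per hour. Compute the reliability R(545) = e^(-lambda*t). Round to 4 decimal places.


lambda = 0.0139
t = 545
lambda * t = 7.5755
R(t) = e^(-7.5755)
R(t) = 0.0005

0.0005


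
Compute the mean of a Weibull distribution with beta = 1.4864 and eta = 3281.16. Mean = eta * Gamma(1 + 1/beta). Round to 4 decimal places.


beta = 1.4864, eta = 3281.16
1/beta = 0.6728
1 + 1/beta = 1.6728
Gamma(1.6728) = 0.9038
Mean = 3281.16 * 0.9038
Mean = 2965.3825

2965.3825


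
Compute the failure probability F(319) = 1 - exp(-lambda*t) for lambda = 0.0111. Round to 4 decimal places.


lambda = 0.0111, t = 319
lambda * t = 3.5409
exp(-3.5409) = 0.029
F(t) = 1 - 0.029
F(t) = 0.971

0.971


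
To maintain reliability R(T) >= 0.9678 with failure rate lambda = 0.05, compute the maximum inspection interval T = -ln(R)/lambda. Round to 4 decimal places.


R_target = 0.9678
lambda = 0.05
-ln(0.9678) = 0.0327
T = 0.0327 / 0.05
T = 0.6546

0.6546


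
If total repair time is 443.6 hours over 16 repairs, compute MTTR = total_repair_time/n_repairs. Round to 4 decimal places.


total_repair_time = 443.6
n_repairs = 16
MTTR = 443.6 / 16
MTTR = 27.725

27.725


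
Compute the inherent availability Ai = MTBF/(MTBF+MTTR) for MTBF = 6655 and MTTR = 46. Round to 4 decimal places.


MTBF = 6655
MTTR = 46
MTBF + MTTR = 6701
Ai = 6655 / 6701
Ai = 0.9931

0.9931


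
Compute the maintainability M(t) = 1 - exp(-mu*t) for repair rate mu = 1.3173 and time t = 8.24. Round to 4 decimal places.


mu = 1.3173, t = 8.24
mu * t = 1.3173 * 8.24 = 10.8546
exp(-10.8546) = 0.0
M(t) = 1 - 0.0
M(t) = 1.0

1.0


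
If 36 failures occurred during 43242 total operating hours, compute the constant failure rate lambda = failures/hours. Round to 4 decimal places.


failures = 36
total_hours = 43242
lambda = 36 / 43242
lambda = 0.0008

0.0008


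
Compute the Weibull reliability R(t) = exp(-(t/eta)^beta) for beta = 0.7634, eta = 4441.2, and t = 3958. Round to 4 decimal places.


beta = 0.7634, eta = 4441.2, t = 3958
t/eta = 3958 / 4441.2 = 0.8912
(t/eta)^beta = 0.8912^0.7634 = 0.9158
R(t) = exp(-0.9158)
R(t) = 0.4002

0.4002


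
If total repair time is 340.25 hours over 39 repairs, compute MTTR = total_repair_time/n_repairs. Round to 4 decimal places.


total_repair_time = 340.25
n_repairs = 39
MTTR = 340.25 / 39
MTTR = 8.7244

8.7244


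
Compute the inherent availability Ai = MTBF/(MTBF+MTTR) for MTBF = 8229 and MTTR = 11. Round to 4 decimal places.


MTBF = 8229
MTTR = 11
MTBF + MTTR = 8240
Ai = 8229 / 8240
Ai = 0.9987

0.9987


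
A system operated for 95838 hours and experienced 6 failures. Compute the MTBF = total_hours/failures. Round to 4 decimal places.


total_hours = 95838
failures = 6
MTBF = 95838 / 6
MTBF = 15973.0

15973.0


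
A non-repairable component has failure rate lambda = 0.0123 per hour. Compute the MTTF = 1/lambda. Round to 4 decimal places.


lambda = 0.0123
MTTF = 1 / 0.0123
MTTF = 81.3008

81.3008


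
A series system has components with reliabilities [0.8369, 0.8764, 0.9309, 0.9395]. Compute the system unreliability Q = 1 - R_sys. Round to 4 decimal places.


Components: [0.8369, 0.8764, 0.9309, 0.9395]
After component 1: product = 0.8369
After component 2: product = 0.7335
After component 3: product = 0.6828
After component 4: product = 0.6415
R_sys = 0.6415
Q = 1 - 0.6415 = 0.3585

0.3585


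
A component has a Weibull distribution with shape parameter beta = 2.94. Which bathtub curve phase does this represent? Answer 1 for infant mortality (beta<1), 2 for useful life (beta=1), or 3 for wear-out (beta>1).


beta = 2.94
Compare beta to 1:
beta < 1 => infant mortality (phase 1)
beta = 1 => useful life (phase 2)
beta > 1 => wear-out (phase 3)
Since beta = 2.94, this is wear-out (increasing failure rate)
Phase = 3

3


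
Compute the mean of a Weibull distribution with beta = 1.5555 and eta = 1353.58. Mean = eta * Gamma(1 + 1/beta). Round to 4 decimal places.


beta = 1.5555, eta = 1353.58
1/beta = 0.6429
1 + 1/beta = 1.6429
Gamma(1.6429) = 0.8991
Mean = 1353.58 * 0.8991
Mean = 1216.9481

1216.9481


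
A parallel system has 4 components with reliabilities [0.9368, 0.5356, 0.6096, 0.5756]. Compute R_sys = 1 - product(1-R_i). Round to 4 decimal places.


Components: [0.9368, 0.5356, 0.6096, 0.5756]
(1 - 0.9368) = 0.0632, running product = 0.0632
(1 - 0.5356) = 0.4644, running product = 0.0294
(1 - 0.6096) = 0.3904, running product = 0.0115
(1 - 0.5756) = 0.4244, running product = 0.0049
Product of (1-R_i) = 0.0049
R_sys = 1 - 0.0049 = 0.9951

0.9951


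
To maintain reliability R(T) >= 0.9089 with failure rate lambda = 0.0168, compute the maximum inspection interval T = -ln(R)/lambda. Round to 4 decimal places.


R_target = 0.9089
lambda = 0.0168
-ln(0.9089) = 0.0955
T = 0.0955 / 0.0168
T = 5.6857

5.6857


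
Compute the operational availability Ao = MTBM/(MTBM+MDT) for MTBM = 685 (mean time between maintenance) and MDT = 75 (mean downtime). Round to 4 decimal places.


MTBM = 685
MDT = 75
MTBM + MDT = 760
Ao = 685 / 760
Ao = 0.9013

0.9013


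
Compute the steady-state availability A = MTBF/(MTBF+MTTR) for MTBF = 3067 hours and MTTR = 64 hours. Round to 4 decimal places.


MTBF = 3067
MTTR = 64
MTBF + MTTR = 3131
A = 3067 / 3131
A = 0.9796

0.9796


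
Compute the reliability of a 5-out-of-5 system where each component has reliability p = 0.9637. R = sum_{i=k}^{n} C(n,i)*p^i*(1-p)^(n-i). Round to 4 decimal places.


k = 5, n = 5, p = 0.9637
i=5: C(5,5)=1 * 0.9637^5 * 0.0363^0 = 0.8312
R = sum of terms = 0.8312

0.8312


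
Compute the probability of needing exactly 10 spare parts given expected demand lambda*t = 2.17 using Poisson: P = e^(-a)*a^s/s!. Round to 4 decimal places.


a = 2.17, s = 10
e^(-a) = e^(-2.17) = 0.1142
a^s = 2.17^10 = 2315.247
s! = 3628800
P = 0.1142 * 2315.247 / 3628800
P = 0.0001

0.0001
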